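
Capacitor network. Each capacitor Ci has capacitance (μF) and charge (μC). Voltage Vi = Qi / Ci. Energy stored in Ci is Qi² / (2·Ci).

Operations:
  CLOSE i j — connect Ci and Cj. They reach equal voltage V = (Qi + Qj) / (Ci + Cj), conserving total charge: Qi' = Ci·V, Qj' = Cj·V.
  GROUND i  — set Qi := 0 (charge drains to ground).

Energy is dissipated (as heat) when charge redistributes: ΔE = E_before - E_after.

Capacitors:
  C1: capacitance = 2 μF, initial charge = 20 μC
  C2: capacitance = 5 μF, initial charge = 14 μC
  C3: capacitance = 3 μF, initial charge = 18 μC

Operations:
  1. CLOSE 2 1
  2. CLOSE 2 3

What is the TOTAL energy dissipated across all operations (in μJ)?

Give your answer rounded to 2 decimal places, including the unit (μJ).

Answer: 38.25 μJ

Derivation:
Initial: C1(2μF, Q=20μC, V=10.00V), C2(5μF, Q=14μC, V=2.80V), C3(3μF, Q=18μC, V=6.00V)
Op 1: CLOSE 2-1: Q_total=34.00, C_total=7.00, V=4.86; Q2=24.29, Q1=9.71; dissipated=37.029
Op 2: CLOSE 2-3: Q_total=42.29, C_total=8.00, V=5.29; Q2=26.43, Q3=15.86; dissipated=1.224
Total dissipated: 38.253 μJ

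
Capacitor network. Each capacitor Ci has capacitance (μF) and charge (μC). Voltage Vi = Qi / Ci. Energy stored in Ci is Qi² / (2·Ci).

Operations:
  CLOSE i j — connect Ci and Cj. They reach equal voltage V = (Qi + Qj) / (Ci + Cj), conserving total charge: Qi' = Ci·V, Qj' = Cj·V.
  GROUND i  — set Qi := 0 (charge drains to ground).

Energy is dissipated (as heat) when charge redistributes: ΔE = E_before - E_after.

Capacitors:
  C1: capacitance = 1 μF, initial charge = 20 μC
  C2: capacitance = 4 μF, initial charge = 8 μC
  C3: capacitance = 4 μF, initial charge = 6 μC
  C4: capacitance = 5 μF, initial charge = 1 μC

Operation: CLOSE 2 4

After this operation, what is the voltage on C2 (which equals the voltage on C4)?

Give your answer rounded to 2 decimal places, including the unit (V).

Initial: C1(1μF, Q=20μC, V=20.00V), C2(4μF, Q=8μC, V=2.00V), C3(4μF, Q=6μC, V=1.50V), C4(5μF, Q=1μC, V=0.20V)
Op 1: CLOSE 2-4: Q_total=9.00, C_total=9.00, V=1.00; Q2=4.00, Q4=5.00; dissipated=3.600

Answer: 1.00 V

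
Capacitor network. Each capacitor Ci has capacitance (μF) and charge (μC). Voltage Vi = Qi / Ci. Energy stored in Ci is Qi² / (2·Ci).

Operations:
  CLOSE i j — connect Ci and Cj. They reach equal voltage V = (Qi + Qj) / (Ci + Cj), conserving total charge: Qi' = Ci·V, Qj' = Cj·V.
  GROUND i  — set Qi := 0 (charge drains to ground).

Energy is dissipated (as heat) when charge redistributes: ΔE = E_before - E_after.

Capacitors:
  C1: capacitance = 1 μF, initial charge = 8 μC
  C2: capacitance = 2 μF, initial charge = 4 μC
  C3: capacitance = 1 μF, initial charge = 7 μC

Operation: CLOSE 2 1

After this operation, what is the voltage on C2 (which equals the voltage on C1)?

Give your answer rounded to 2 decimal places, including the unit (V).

Answer: 4.00 V

Derivation:
Initial: C1(1μF, Q=8μC, V=8.00V), C2(2μF, Q=4μC, V=2.00V), C3(1μF, Q=7μC, V=7.00V)
Op 1: CLOSE 2-1: Q_total=12.00, C_total=3.00, V=4.00; Q2=8.00, Q1=4.00; dissipated=12.000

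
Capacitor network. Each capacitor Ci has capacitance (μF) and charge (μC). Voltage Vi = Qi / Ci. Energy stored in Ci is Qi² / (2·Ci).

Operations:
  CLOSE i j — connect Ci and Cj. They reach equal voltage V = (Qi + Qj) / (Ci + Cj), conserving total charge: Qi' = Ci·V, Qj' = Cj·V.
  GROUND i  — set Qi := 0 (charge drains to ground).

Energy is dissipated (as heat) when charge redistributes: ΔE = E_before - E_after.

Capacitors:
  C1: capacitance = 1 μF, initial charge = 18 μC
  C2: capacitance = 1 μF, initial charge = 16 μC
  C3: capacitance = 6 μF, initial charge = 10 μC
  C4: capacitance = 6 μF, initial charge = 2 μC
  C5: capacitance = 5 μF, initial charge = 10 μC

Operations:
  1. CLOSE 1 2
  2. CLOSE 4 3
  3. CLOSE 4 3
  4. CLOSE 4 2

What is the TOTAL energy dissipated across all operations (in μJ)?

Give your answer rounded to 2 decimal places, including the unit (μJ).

Initial: C1(1μF, Q=18μC, V=18.00V), C2(1μF, Q=16μC, V=16.00V), C3(6μF, Q=10μC, V=1.67V), C4(6μF, Q=2μC, V=0.33V), C5(5μF, Q=10μC, V=2.00V)
Op 1: CLOSE 1-2: Q_total=34.00, C_total=2.00, V=17.00; Q1=17.00, Q2=17.00; dissipated=1.000
Op 2: CLOSE 4-3: Q_total=12.00, C_total=12.00, V=1.00; Q4=6.00, Q3=6.00; dissipated=2.667
Op 3: CLOSE 4-3: Q_total=12.00, C_total=12.00, V=1.00; Q4=6.00, Q3=6.00; dissipated=0.000
Op 4: CLOSE 4-2: Q_total=23.00, C_total=7.00, V=3.29; Q4=19.71, Q2=3.29; dissipated=109.714
Total dissipated: 113.381 μJ

Answer: 113.38 μJ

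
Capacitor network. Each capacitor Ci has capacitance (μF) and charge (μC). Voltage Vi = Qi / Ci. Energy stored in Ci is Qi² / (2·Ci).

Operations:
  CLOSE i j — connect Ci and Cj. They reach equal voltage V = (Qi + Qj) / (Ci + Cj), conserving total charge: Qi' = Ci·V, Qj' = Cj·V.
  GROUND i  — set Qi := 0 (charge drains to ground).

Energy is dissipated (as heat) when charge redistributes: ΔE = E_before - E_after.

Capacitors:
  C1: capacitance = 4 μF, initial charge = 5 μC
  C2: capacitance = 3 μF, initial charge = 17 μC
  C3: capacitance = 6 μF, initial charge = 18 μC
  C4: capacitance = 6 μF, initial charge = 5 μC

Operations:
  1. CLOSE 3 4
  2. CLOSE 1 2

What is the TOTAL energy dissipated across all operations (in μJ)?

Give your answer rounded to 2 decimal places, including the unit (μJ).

Initial: C1(4μF, Q=5μC, V=1.25V), C2(3μF, Q=17μC, V=5.67V), C3(6μF, Q=18μC, V=3.00V), C4(6μF, Q=5μC, V=0.83V)
Op 1: CLOSE 3-4: Q_total=23.00, C_total=12.00, V=1.92; Q3=11.50, Q4=11.50; dissipated=7.042
Op 2: CLOSE 1-2: Q_total=22.00, C_total=7.00, V=3.14; Q1=12.57, Q2=9.43; dissipated=16.720
Total dissipated: 23.762 μJ

Answer: 23.76 μJ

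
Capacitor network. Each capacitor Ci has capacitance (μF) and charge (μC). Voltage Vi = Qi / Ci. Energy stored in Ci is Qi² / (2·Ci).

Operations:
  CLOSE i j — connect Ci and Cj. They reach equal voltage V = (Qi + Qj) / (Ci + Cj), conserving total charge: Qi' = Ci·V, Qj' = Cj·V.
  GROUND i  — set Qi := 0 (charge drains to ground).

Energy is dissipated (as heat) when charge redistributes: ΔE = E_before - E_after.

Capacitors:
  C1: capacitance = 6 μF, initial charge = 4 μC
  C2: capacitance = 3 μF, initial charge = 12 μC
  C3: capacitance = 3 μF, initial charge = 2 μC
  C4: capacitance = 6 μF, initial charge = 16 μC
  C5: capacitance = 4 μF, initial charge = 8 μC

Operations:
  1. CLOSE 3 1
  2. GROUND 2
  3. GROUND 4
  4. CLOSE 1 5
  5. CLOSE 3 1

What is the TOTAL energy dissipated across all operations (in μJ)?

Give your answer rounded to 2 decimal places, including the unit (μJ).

Initial: C1(6μF, Q=4μC, V=0.67V), C2(3μF, Q=12μC, V=4.00V), C3(3μF, Q=2μC, V=0.67V), C4(6μF, Q=16μC, V=2.67V), C5(4μF, Q=8μC, V=2.00V)
Op 1: CLOSE 3-1: Q_total=6.00, C_total=9.00, V=0.67; Q3=2.00, Q1=4.00; dissipated=0.000
Op 2: GROUND 2: Q2=0; energy lost=24.000
Op 3: GROUND 4: Q4=0; energy lost=21.333
Op 4: CLOSE 1-5: Q_total=12.00, C_total=10.00, V=1.20; Q1=7.20, Q5=4.80; dissipated=2.133
Op 5: CLOSE 3-1: Q_total=9.20, C_total=9.00, V=1.02; Q3=3.07, Q1=6.13; dissipated=0.284
Total dissipated: 47.751 μJ

Answer: 47.75 μJ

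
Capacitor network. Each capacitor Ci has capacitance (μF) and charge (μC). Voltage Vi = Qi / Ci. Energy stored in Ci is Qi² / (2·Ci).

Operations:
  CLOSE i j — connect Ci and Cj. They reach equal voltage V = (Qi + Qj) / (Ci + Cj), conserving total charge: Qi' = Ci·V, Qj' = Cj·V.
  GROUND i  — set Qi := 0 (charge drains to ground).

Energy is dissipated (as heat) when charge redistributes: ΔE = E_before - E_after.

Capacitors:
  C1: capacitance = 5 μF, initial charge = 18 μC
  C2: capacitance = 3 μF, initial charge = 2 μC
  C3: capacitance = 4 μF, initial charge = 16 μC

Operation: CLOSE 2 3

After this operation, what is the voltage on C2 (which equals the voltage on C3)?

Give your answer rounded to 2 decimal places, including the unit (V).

Initial: C1(5μF, Q=18μC, V=3.60V), C2(3μF, Q=2μC, V=0.67V), C3(4μF, Q=16μC, V=4.00V)
Op 1: CLOSE 2-3: Q_total=18.00, C_total=7.00, V=2.57; Q2=7.71, Q3=10.29; dissipated=9.524

Answer: 2.57 V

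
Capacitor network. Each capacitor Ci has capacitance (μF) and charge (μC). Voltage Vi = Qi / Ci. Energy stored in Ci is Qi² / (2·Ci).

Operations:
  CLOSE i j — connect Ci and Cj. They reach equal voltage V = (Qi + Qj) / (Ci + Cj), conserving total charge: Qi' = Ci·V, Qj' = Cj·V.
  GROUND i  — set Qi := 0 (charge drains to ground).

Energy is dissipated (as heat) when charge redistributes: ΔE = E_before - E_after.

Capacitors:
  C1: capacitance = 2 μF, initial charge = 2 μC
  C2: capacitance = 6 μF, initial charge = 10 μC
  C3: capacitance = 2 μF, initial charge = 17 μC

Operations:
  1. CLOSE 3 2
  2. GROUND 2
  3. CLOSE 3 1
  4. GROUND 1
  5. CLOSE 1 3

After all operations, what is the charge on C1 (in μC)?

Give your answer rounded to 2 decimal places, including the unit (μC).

Initial: C1(2μF, Q=2μC, V=1.00V), C2(6μF, Q=10μC, V=1.67V), C3(2μF, Q=17μC, V=8.50V)
Op 1: CLOSE 3-2: Q_total=27.00, C_total=8.00, V=3.38; Q3=6.75, Q2=20.25; dissipated=35.021
Op 2: GROUND 2: Q2=0; energy lost=34.172
Op 3: CLOSE 3-1: Q_total=8.75, C_total=4.00, V=2.19; Q3=4.38, Q1=4.38; dissipated=2.820
Op 4: GROUND 1: Q1=0; energy lost=4.785
Op 5: CLOSE 1-3: Q_total=4.38, C_total=4.00, V=1.09; Q1=2.19, Q3=2.19; dissipated=2.393
Final charges: Q1=2.19, Q2=0.00, Q3=2.19

Answer: 2.19 μC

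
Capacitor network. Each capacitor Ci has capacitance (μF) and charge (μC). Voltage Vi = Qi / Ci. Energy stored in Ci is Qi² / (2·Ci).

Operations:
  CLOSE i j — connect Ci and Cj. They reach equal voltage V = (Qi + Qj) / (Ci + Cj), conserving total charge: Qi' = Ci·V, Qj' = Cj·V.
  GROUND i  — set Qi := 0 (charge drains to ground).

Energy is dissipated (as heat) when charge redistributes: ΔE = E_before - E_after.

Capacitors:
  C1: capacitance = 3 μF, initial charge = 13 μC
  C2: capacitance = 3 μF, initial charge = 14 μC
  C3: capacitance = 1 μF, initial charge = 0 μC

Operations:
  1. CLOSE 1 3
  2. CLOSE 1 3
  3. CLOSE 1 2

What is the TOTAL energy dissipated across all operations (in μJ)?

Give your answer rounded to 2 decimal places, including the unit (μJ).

Initial: C1(3μF, Q=13μC, V=4.33V), C2(3μF, Q=14μC, V=4.67V), C3(1μF, Q=0μC, V=0.00V)
Op 1: CLOSE 1-3: Q_total=13.00, C_total=4.00, V=3.25; Q1=9.75, Q3=3.25; dissipated=7.042
Op 2: CLOSE 1-3: Q_total=13.00, C_total=4.00, V=3.25; Q1=9.75, Q3=3.25; dissipated=0.000
Op 3: CLOSE 1-2: Q_total=23.75, C_total=6.00, V=3.96; Q1=11.88, Q2=11.88; dissipated=1.505
Total dissipated: 8.547 μJ

Answer: 8.55 μJ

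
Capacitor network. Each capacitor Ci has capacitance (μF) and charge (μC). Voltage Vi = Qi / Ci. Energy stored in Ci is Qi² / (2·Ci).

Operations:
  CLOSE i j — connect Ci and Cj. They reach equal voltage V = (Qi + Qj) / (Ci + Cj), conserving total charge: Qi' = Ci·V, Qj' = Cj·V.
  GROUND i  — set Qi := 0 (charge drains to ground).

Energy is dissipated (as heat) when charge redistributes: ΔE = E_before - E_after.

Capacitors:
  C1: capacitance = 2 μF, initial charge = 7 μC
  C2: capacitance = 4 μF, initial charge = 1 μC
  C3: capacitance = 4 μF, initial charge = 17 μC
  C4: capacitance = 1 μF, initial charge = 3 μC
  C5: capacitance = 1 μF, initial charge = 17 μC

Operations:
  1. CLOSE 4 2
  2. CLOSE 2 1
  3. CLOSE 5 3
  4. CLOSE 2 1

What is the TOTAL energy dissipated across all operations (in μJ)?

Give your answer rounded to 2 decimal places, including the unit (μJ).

Initial: C1(2μF, Q=7μC, V=3.50V), C2(4μF, Q=1μC, V=0.25V), C3(4μF, Q=17μC, V=4.25V), C4(1μF, Q=3μC, V=3.00V), C5(1μF, Q=17μC, V=17.00V)
Op 1: CLOSE 4-2: Q_total=4.00, C_total=5.00, V=0.80; Q4=0.80, Q2=3.20; dissipated=3.025
Op 2: CLOSE 2-1: Q_total=10.20, C_total=6.00, V=1.70; Q2=6.80, Q1=3.40; dissipated=4.860
Op 3: CLOSE 5-3: Q_total=34.00, C_total=5.00, V=6.80; Q5=6.80, Q3=27.20; dissipated=65.025
Op 4: CLOSE 2-1: Q_total=10.20, C_total=6.00, V=1.70; Q2=6.80, Q1=3.40; dissipated=0.000
Total dissipated: 72.910 μJ

Answer: 72.91 μJ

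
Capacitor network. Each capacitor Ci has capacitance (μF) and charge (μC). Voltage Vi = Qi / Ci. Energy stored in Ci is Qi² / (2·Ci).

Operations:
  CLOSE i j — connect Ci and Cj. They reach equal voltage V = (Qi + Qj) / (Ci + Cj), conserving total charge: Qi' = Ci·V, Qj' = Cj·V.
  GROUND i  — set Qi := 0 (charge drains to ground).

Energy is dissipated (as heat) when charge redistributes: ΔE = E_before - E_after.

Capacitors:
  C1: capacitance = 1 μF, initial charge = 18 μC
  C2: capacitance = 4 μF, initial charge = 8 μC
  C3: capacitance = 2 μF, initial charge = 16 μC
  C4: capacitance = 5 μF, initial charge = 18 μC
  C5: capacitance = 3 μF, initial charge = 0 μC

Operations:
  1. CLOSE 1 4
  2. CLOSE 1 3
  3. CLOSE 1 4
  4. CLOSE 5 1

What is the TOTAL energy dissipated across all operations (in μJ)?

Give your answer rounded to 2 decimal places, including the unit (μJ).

Initial: C1(1μF, Q=18μC, V=18.00V), C2(4μF, Q=8μC, V=2.00V), C3(2μF, Q=16μC, V=8.00V), C4(5μF, Q=18μC, V=3.60V), C5(3μF, Q=0μC, V=0.00V)
Op 1: CLOSE 1-4: Q_total=36.00, C_total=6.00, V=6.00; Q1=6.00, Q4=30.00; dissipated=86.400
Op 2: CLOSE 1-3: Q_total=22.00, C_total=3.00, V=7.33; Q1=7.33, Q3=14.67; dissipated=1.333
Op 3: CLOSE 1-4: Q_total=37.33, C_total=6.00, V=6.22; Q1=6.22, Q4=31.11; dissipated=0.741
Op 4: CLOSE 5-1: Q_total=6.22, C_total=4.00, V=1.56; Q5=4.67, Q1=1.56; dissipated=14.519
Total dissipated: 102.993 μJ

Answer: 102.99 μJ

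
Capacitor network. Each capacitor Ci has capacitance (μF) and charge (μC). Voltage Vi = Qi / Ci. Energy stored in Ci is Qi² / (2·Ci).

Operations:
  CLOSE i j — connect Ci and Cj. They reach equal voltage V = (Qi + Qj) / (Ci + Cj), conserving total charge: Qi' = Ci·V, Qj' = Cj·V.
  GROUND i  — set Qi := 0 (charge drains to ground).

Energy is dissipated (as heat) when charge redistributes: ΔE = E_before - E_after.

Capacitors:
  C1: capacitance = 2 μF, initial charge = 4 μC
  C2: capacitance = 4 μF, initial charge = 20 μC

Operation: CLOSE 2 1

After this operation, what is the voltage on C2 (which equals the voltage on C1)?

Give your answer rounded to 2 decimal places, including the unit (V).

Answer: 4.00 V

Derivation:
Initial: C1(2μF, Q=4μC, V=2.00V), C2(4μF, Q=20μC, V=5.00V)
Op 1: CLOSE 2-1: Q_total=24.00, C_total=6.00, V=4.00; Q2=16.00, Q1=8.00; dissipated=6.000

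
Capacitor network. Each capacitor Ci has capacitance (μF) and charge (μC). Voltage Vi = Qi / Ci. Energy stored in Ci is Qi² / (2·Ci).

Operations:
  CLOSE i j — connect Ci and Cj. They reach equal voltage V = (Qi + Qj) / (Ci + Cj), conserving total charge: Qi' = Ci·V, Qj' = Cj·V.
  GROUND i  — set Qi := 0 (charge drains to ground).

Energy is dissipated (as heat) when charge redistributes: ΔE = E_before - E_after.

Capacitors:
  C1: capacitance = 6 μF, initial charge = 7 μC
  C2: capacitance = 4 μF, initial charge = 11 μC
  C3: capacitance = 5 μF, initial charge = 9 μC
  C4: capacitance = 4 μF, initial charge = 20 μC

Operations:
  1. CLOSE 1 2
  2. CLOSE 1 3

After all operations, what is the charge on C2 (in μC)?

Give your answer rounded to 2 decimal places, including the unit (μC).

Answer: 7.20 μC

Derivation:
Initial: C1(6μF, Q=7μC, V=1.17V), C2(4μF, Q=11μC, V=2.75V), C3(5μF, Q=9μC, V=1.80V), C4(4μF, Q=20μC, V=5.00V)
Op 1: CLOSE 1-2: Q_total=18.00, C_total=10.00, V=1.80; Q1=10.80, Q2=7.20; dissipated=3.008
Op 2: CLOSE 1-3: Q_total=19.80, C_total=11.00, V=1.80; Q1=10.80, Q3=9.00; dissipated=0.000
Final charges: Q1=10.80, Q2=7.20, Q3=9.00, Q4=20.00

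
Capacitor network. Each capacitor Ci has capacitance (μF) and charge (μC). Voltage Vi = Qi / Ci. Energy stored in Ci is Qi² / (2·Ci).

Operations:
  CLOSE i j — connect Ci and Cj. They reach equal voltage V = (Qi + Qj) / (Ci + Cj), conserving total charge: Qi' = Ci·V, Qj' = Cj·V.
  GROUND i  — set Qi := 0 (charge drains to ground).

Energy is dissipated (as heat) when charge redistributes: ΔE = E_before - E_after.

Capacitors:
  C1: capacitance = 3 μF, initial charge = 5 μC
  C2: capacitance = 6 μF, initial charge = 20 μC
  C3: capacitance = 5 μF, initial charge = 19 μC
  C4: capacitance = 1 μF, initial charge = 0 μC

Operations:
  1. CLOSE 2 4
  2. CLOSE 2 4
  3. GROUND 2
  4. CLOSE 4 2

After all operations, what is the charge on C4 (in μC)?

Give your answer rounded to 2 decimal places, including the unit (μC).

Answer: 0.41 μC

Derivation:
Initial: C1(3μF, Q=5μC, V=1.67V), C2(6μF, Q=20μC, V=3.33V), C3(5μF, Q=19μC, V=3.80V), C4(1μF, Q=0μC, V=0.00V)
Op 1: CLOSE 2-4: Q_total=20.00, C_total=7.00, V=2.86; Q2=17.14, Q4=2.86; dissipated=4.762
Op 2: CLOSE 2-4: Q_total=20.00, C_total=7.00, V=2.86; Q2=17.14, Q4=2.86; dissipated=0.000
Op 3: GROUND 2: Q2=0; energy lost=24.490
Op 4: CLOSE 4-2: Q_total=2.86, C_total=7.00, V=0.41; Q4=0.41, Q2=2.45; dissipated=3.499
Final charges: Q1=5.00, Q2=2.45, Q3=19.00, Q4=0.41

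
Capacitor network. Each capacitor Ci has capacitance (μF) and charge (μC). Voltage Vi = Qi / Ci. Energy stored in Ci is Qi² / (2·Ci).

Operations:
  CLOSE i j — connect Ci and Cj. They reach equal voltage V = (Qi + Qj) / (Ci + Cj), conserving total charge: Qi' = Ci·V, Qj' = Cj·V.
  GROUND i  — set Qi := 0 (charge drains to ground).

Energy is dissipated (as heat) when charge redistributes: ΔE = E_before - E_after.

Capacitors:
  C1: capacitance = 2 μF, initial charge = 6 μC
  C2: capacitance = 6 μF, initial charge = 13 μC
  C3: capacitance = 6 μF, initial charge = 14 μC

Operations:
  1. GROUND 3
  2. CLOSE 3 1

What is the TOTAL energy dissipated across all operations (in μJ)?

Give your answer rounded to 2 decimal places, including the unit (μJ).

Answer: 23.08 μJ

Derivation:
Initial: C1(2μF, Q=6μC, V=3.00V), C2(6μF, Q=13μC, V=2.17V), C3(6μF, Q=14μC, V=2.33V)
Op 1: GROUND 3: Q3=0; energy lost=16.333
Op 2: CLOSE 3-1: Q_total=6.00, C_total=8.00, V=0.75; Q3=4.50, Q1=1.50; dissipated=6.750
Total dissipated: 23.083 μJ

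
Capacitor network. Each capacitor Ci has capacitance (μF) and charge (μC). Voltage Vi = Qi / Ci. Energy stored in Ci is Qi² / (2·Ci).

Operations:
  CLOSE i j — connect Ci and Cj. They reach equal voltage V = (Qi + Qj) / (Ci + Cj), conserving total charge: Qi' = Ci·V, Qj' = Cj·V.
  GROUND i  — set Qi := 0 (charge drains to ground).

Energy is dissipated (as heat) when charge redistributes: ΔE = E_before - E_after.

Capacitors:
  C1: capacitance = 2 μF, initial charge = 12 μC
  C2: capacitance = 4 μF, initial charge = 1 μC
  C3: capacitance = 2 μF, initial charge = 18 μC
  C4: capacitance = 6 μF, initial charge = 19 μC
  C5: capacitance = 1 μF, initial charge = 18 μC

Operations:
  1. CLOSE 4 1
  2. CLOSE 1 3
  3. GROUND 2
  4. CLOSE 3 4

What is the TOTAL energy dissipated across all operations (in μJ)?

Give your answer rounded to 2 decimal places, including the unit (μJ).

Initial: C1(2μF, Q=12μC, V=6.00V), C2(4μF, Q=1μC, V=0.25V), C3(2μF, Q=18μC, V=9.00V), C4(6μF, Q=19μC, V=3.17V), C5(1μF, Q=18μC, V=18.00V)
Op 1: CLOSE 4-1: Q_total=31.00, C_total=8.00, V=3.88; Q4=23.25, Q1=7.75; dissipated=6.021
Op 2: CLOSE 1-3: Q_total=25.75, C_total=4.00, V=6.44; Q1=12.88, Q3=12.88; dissipated=13.133
Op 3: GROUND 2: Q2=0; energy lost=0.125
Op 4: CLOSE 3-4: Q_total=36.12, C_total=8.00, V=4.52; Q3=9.03, Q4=27.09; dissipated=4.925
Total dissipated: 24.203 μJ

Answer: 24.20 μJ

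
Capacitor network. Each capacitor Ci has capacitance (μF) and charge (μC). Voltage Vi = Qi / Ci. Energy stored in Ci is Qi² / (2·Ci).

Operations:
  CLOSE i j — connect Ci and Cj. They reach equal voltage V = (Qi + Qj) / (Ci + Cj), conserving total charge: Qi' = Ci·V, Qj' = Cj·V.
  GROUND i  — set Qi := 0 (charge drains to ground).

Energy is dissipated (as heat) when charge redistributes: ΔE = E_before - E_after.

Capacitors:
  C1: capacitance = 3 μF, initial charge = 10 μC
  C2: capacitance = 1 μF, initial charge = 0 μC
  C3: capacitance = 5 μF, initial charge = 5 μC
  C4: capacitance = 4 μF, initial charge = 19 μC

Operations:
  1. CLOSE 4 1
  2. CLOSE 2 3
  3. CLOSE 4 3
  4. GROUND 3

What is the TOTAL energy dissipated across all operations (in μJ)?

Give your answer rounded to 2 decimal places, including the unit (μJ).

Answer: 27.58 μJ

Derivation:
Initial: C1(3μF, Q=10μC, V=3.33V), C2(1μF, Q=0μC, V=0.00V), C3(5μF, Q=5μC, V=1.00V), C4(4μF, Q=19μC, V=4.75V)
Op 1: CLOSE 4-1: Q_total=29.00, C_total=7.00, V=4.14; Q4=16.57, Q1=12.43; dissipated=1.720
Op 2: CLOSE 2-3: Q_total=5.00, C_total=6.00, V=0.83; Q2=0.83, Q3=4.17; dissipated=0.417
Op 3: CLOSE 4-3: Q_total=20.74, C_total=9.00, V=2.30; Q4=9.22, Q3=11.52; dissipated=12.170
Op 4: GROUND 3: Q3=0; energy lost=13.274
Total dissipated: 27.581 μJ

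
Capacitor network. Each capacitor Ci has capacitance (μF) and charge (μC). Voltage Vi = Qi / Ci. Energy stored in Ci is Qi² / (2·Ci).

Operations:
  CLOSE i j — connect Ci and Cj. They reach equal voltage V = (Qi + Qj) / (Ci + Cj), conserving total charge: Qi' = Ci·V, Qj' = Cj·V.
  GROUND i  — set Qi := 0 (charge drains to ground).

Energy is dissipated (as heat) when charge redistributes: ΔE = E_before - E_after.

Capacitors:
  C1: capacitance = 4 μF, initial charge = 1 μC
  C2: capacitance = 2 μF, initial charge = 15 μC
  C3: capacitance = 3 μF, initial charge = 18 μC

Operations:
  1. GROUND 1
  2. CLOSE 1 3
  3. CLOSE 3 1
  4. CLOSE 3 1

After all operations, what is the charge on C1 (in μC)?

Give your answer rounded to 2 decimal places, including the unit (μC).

Answer: 10.29 μC

Derivation:
Initial: C1(4μF, Q=1μC, V=0.25V), C2(2μF, Q=15μC, V=7.50V), C3(3μF, Q=18μC, V=6.00V)
Op 1: GROUND 1: Q1=0; energy lost=0.125
Op 2: CLOSE 1-3: Q_total=18.00, C_total=7.00, V=2.57; Q1=10.29, Q3=7.71; dissipated=30.857
Op 3: CLOSE 3-1: Q_total=18.00, C_total=7.00, V=2.57; Q3=7.71, Q1=10.29; dissipated=0.000
Op 4: CLOSE 3-1: Q_total=18.00, C_total=7.00, V=2.57; Q3=7.71, Q1=10.29; dissipated=0.000
Final charges: Q1=10.29, Q2=15.00, Q3=7.71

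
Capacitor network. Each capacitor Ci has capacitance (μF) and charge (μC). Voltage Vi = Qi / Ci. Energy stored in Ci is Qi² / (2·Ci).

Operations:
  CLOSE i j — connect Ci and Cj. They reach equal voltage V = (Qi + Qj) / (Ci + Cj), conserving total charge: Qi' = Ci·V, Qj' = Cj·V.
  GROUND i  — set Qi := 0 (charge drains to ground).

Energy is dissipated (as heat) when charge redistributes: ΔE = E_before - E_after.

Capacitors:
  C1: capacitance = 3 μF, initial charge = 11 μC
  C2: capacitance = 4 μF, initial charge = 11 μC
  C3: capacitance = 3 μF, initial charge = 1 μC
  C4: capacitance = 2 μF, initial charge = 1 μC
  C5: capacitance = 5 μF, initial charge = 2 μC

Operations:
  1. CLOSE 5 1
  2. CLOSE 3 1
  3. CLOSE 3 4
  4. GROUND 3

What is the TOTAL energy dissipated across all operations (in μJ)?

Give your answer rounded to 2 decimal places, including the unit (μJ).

Answer: 12.32 μJ

Derivation:
Initial: C1(3μF, Q=11μC, V=3.67V), C2(4μF, Q=11μC, V=2.75V), C3(3μF, Q=1μC, V=0.33V), C4(2μF, Q=1μC, V=0.50V), C5(5μF, Q=2μC, V=0.40V)
Op 1: CLOSE 5-1: Q_total=13.00, C_total=8.00, V=1.62; Q5=8.12, Q1=4.88; dissipated=10.004
Op 2: CLOSE 3-1: Q_total=5.88, C_total=6.00, V=0.98; Q3=2.94, Q1=2.94; dissipated=1.251
Op 3: CLOSE 3-4: Q_total=3.94, C_total=5.00, V=0.79; Q3=2.36, Q4=1.57; dissipated=0.138
Op 4: GROUND 3: Q3=0; energy lost=0.930
Total dissipated: 12.323 μJ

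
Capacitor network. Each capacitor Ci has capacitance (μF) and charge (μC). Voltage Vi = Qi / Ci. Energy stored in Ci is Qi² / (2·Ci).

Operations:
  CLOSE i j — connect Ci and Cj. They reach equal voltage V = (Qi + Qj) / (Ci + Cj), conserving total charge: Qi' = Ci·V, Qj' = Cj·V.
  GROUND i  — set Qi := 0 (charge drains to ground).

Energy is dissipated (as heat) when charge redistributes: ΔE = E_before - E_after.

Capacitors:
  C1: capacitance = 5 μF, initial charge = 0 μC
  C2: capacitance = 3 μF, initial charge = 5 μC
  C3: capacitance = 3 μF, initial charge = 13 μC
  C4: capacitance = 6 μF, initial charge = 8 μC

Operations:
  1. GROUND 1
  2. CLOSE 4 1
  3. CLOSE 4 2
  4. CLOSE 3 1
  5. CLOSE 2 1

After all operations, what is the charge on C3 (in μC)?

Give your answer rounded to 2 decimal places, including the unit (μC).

Answer: 6.24 μC

Derivation:
Initial: C1(5μF, Q=0μC, V=0.00V), C2(3μF, Q=5μC, V=1.67V), C3(3μF, Q=13μC, V=4.33V), C4(6μF, Q=8μC, V=1.33V)
Op 1: GROUND 1: Q1=0; energy lost=0.000
Op 2: CLOSE 4-1: Q_total=8.00, C_total=11.00, V=0.73; Q4=4.36, Q1=3.64; dissipated=2.424
Op 3: CLOSE 4-2: Q_total=9.36, C_total=9.00, V=1.04; Q4=6.24, Q2=3.12; dissipated=0.882
Op 4: CLOSE 3-1: Q_total=16.64, C_total=8.00, V=2.08; Q3=6.24, Q1=10.40; dissipated=12.191
Op 5: CLOSE 2-1: Q_total=13.52, C_total=8.00, V=1.69; Q2=5.07, Q1=8.45; dissipated=1.012
Final charges: Q1=8.45, Q2=5.07, Q3=6.24, Q4=6.24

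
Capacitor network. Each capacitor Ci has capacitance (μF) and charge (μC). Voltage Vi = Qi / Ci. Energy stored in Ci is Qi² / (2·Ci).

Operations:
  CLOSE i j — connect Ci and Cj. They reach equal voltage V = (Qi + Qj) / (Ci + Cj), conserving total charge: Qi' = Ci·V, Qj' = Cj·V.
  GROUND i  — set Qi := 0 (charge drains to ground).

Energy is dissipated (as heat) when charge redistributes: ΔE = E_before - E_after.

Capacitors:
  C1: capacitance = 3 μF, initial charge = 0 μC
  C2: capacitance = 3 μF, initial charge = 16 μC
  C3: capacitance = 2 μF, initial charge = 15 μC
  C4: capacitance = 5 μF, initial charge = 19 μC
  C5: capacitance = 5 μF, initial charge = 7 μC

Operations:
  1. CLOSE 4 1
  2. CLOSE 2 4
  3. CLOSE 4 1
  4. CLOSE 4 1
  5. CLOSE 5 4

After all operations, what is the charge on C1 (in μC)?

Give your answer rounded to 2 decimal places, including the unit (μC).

Initial: C1(3μF, Q=0μC, V=0.00V), C2(3μF, Q=16μC, V=5.33V), C3(2μF, Q=15μC, V=7.50V), C4(5μF, Q=19μC, V=3.80V), C5(5μF, Q=7μC, V=1.40V)
Op 1: CLOSE 4-1: Q_total=19.00, C_total=8.00, V=2.38; Q4=11.88, Q1=7.12; dissipated=13.537
Op 2: CLOSE 2-4: Q_total=27.88, C_total=8.00, V=3.48; Q2=10.45, Q4=17.42; dissipated=8.205
Op 3: CLOSE 4-1: Q_total=24.55, C_total=8.00, V=3.07; Q4=15.34, Q1=9.21; dissipated=1.154
Op 4: CLOSE 4-1: Q_total=24.55, C_total=8.00, V=3.07; Q4=15.34, Q1=9.21; dissipated=0.000
Op 5: CLOSE 5-4: Q_total=22.34, C_total=10.00, V=2.23; Q5=11.17, Q4=11.17; dissipated=3.479
Final charges: Q1=9.21, Q2=10.45, Q3=15.00, Q4=11.17, Q5=11.17

Answer: 9.21 μC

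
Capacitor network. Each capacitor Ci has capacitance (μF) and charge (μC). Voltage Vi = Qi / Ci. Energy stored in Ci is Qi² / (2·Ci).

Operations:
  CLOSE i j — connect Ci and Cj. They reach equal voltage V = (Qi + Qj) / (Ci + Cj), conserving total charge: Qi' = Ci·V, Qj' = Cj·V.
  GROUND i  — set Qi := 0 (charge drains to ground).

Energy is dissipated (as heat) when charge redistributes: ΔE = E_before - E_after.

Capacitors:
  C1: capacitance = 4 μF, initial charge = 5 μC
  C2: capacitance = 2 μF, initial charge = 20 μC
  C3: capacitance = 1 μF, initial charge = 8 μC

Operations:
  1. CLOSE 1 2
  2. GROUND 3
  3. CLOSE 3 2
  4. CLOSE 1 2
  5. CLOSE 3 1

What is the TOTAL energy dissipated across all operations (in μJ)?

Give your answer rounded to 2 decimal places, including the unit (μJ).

Answer: 90.46 μJ

Derivation:
Initial: C1(4μF, Q=5μC, V=1.25V), C2(2μF, Q=20μC, V=10.00V), C3(1μF, Q=8μC, V=8.00V)
Op 1: CLOSE 1-2: Q_total=25.00, C_total=6.00, V=4.17; Q1=16.67, Q2=8.33; dissipated=51.042
Op 2: GROUND 3: Q3=0; energy lost=32.000
Op 3: CLOSE 3-2: Q_total=8.33, C_total=3.00, V=2.78; Q3=2.78, Q2=5.56; dissipated=5.787
Op 4: CLOSE 1-2: Q_total=22.22, C_total=6.00, V=3.70; Q1=14.81, Q2=7.41; dissipated=1.286
Op 5: CLOSE 3-1: Q_total=17.59, C_total=5.00, V=3.52; Q3=3.52, Q1=14.07; dissipated=0.343
Total dissipated: 90.458 μJ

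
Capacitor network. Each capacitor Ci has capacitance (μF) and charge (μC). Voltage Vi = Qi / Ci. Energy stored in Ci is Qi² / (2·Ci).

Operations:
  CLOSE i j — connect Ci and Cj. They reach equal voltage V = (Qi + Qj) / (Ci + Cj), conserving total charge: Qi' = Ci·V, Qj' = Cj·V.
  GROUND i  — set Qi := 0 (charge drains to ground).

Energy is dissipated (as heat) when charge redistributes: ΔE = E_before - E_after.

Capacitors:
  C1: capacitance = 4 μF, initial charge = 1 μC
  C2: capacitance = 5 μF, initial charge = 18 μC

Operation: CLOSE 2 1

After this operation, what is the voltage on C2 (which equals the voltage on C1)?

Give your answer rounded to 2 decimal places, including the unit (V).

Initial: C1(4μF, Q=1μC, V=0.25V), C2(5μF, Q=18μC, V=3.60V)
Op 1: CLOSE 2-1: Q_total=19.00, C_total=9.00, V=2.11; Q2=10.56, Q1=8.44; dissipated=12.469

Answer: 2.11 V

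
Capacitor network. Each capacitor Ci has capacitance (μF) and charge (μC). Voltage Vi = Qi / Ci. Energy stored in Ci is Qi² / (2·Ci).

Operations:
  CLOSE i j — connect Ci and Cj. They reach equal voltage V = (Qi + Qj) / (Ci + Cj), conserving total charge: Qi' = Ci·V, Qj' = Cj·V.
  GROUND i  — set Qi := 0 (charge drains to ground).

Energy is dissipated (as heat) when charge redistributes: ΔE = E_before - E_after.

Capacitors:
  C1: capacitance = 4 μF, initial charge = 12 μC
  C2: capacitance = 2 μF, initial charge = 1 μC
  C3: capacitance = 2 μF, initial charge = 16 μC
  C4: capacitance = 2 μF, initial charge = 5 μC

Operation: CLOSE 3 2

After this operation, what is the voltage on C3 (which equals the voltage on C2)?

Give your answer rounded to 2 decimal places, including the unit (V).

Answer: 4.25 V

Derivation:
Initial: C1(4μF, Q=12μC, V=3.00V), C2(2μF, Q=1μC, V=0.50V), C3(2μF, Q=16μC, V=8.00V), C4(2μF, Q=5μC, V=2.50V)
Op 1: CLOSE 3-2: Q_total=17.00, C_total=4.00, V=4.25; Q3=8.50, Q2=8.50; dissipated=28.125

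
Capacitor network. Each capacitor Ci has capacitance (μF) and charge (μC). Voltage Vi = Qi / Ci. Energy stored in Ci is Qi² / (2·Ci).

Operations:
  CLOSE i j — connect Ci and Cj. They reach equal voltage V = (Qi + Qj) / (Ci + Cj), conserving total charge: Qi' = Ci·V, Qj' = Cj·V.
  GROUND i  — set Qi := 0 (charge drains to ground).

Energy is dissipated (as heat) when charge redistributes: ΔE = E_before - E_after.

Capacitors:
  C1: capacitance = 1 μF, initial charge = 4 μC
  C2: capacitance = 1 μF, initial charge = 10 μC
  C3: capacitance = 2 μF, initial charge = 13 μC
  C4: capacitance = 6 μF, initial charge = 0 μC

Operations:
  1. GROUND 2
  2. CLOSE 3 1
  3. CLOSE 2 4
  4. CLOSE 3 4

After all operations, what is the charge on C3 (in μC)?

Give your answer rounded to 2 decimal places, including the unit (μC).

Initial: C1(1μF, Q=4μC, V=4.00V), C2(1μF, Q=10μC, V=10.00V), C3(2μF, Q=13μC, V=6.50V), C4(6μF, Q=0μC, V=0.00V)
Op 1: GROUND 2: Q2=0; energy lost=50.000
Op 2: CLOSE 3-1: Q_total=17.00, C_total=3.00, V=5.67; Q3=11.33, Q1=5.67; dissipated=2.083
Op 3: CLOSE 2-4: Q_total=0.00, C_total=7.00, V=0.00; Q2=0.00, Q4=0.00; dissipated=0.000
Op 4: CLOSE 3-4: Q_total=11.33, C_total=8.00, V=1.42; Q3=2.83, Q4=8.50; dissipated=24.083
Final charges: Q1=5.67, Q2=0.00, Q3=2.83, Q4=8.50

Answer: 2.83 μC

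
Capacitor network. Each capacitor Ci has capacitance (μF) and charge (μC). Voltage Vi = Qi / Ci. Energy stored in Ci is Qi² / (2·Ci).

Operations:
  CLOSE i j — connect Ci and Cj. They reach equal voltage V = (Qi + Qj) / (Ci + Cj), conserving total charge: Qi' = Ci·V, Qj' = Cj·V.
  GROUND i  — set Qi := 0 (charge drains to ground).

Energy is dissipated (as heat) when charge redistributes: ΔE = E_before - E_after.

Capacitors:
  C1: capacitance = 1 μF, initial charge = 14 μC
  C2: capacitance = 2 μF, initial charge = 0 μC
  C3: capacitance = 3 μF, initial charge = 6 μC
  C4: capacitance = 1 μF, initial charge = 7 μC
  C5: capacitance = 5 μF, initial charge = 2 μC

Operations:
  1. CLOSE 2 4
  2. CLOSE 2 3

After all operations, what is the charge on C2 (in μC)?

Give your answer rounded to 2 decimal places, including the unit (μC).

Initial: C1(1μF, Q=14μC, V=14.00V), C2(2μF, Q=0μC, V=0.00V), C3(3μF, Q=6μC, V=2.00V), C4(1μF, Q=7μC, V=7.00V), C5(5μF, Q=2μC, V=0.40V)
Op 1: CLOSE 2-4: Q_total=7.00, C_total=3.00, V=2.33; Q2=4.67, Q4=2.33; dissipated=16.333
Op 2: CLOSE 2-3: Q_total=10.67, C_total=5.00, V=2.13; Q2=4.27, Q3=6.40; dissipated=0.067
Final charges: Q1=14.00, Q2=4.27, Q3=6.40, Q4=2.33, Q5=2.00

Answer: 4.27 μC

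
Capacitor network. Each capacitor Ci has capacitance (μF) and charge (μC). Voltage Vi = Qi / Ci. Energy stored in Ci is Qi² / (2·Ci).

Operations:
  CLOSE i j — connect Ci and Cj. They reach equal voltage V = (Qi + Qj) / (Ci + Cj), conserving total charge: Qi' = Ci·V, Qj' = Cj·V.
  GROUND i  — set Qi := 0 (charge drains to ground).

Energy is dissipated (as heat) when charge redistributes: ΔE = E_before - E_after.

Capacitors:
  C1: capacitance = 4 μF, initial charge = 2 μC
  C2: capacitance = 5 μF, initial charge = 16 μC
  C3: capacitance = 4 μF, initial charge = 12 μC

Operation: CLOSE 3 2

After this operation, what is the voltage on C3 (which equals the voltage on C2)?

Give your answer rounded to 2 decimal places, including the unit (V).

Initial: C1(4μF, Q=2μC, V=0.50V), C2(5μF, Q=16μC, V=3.20V), C3(4μF, Q=12μC, V=3.00V)
Op 1: CLOSE 3-2: Q_total=28.00, C_total=9.00, V=3.11; Q3=12.44, Q2=15.56; dissipated=0.044

Answer: 3.11 V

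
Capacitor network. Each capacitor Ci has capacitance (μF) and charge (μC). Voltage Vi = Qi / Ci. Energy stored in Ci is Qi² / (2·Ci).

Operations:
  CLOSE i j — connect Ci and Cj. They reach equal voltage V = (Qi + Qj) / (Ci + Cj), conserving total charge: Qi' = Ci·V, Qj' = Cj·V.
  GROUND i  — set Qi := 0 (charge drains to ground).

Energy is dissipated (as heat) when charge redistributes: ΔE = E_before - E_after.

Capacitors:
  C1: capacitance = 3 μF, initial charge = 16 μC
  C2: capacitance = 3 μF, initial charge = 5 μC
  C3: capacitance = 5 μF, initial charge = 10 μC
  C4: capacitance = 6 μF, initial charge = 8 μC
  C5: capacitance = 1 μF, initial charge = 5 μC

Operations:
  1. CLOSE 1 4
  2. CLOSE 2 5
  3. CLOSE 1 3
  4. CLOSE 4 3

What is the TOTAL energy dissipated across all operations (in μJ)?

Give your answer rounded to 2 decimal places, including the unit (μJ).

Initial: C1(3μF, Q=16μC, V=5.33V), C2(3μF, Q=5μC, V=1.67V), C3(5μF, Q=10μC, V=2.00V), C4(6μF, Q=8μC, V=1.33V), C5(1μF, Q=5μC, V=5.00V)
Op 1: CLOSE 1-4: Q_total=24.00, C_total=9.00, V=2.67; Q1=8.00, Q4=16.00; dissipated=16.000
Op 2: CLOSE 2-5: Q_total=10.00, C_total=4.00, V=2.50; Q2=7.50, Q5=2.50; dissipated=4.167
Op 3: CLOSE 1-3: Q_total=18.00, C_total=8.00, V=2.25; Q1=6.75, Q3=11.25; dissipated=0.417
Op 4: CLOSE 4-3: Q_total=27.25, C_total=11.00, V=2.48; Q4=14.86, Q3=12.39; dissipated=0.237
Total dissipated: 20.820 μJ

Answer: 20.82 μJ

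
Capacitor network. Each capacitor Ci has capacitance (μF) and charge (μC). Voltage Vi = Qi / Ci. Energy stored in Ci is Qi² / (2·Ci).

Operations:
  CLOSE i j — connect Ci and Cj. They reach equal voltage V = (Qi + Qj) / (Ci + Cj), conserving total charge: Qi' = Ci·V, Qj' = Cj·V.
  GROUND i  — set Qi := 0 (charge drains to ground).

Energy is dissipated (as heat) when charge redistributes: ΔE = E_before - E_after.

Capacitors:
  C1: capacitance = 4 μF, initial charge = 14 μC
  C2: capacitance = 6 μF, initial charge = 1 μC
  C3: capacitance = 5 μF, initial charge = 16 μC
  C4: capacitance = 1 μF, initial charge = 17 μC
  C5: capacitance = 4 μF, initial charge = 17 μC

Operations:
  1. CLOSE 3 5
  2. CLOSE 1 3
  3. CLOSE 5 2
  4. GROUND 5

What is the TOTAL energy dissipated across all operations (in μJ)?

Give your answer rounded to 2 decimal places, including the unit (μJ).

Initial: C1(4μF, Q=14μC, V=3.50V), C2(6μF, Q=1μC, V=0.17V), C3(5μF, Q=16μC, V=3.20V), C4(1μF, Q=17μC, V=17.00V), C5(4μF, Q=17μC, V=4.25V)
Op 1: CLOSE 3-5: Q_total=33.00, C_total=9.00, V=3.67; Q3=18.33, Q5=14.67; dissipated=1.225
Op 2: CLOSE 1-3: Q_total=32.33, C_total=9.00, V=3.59; Q1=14.37, Q3=17.96; dissipated=0.031
Op 3: CLOSE 5-2: Q_total=15.67, C_total=10.00, V=1.57; Q5=6.27, Q2=9.40; dissipated=14.700
Op 4: GROUND 5: Q5=0; energy lost=4.909
Total dissipated: 20.865 μJ

Answer: 20.86 μJ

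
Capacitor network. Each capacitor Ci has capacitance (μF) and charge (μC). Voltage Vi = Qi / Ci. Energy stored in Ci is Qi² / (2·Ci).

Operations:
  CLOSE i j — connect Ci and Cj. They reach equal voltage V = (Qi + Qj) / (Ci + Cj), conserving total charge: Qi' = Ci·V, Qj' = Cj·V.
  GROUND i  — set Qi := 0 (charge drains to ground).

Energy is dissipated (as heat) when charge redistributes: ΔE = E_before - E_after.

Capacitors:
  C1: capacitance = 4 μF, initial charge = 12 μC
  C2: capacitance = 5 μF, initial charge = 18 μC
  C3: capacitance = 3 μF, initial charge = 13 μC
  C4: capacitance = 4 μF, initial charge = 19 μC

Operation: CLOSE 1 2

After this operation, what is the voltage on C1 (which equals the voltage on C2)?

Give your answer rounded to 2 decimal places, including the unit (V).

Answer: 3.33 V

Derivation:
Initial: C1(4μF, Q=12μC, V=3.00V), C2(5μF, Q=18μC, V=3.60V), C3(3μF, Q=13μC, V=4.33V), C4(4μF, Q=19μC, V=4.75V)
Op 1: CLOSE 1-2: Q_total=30.00, C_total=9.00, V=3.33; Q1=13.33, Q2=16.67; dissipated=0.400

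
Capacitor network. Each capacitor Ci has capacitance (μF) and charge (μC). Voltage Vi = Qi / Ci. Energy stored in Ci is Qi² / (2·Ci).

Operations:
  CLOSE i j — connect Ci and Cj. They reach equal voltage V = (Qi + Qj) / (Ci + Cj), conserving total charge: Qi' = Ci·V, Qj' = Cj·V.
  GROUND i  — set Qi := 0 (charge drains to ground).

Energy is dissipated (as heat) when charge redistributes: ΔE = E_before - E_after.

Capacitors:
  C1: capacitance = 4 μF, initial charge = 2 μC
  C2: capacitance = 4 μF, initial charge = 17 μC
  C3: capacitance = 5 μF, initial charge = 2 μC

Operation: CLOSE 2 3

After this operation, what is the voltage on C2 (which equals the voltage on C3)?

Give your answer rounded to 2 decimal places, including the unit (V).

Answer: 2.11 V

Derivation:
Initial: C1(4μF, Q=2μC, V=0.50V), C2(4μF, Q=17μC, V=4.25V), C3(5μF, Q=2μC, V=0.40V)
Op 1: CLOSE 2-3: Q_total=19.00, C_total=9.00, V=2.11; Q2=8.44, Q3=10.56; dissipated=16.469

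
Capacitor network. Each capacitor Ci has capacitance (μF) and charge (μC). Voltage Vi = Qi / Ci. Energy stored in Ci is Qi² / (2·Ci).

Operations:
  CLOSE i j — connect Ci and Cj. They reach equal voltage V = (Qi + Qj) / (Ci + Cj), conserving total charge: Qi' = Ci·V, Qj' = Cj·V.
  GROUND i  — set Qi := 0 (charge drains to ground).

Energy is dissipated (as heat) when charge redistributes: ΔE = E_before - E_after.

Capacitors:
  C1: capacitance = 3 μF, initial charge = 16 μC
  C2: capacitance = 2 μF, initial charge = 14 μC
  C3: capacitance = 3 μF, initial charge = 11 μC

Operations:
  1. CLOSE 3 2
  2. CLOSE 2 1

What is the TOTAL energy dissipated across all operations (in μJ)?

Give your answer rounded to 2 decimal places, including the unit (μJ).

Answer: 6.73 μJ

Derivation:
Initial: C1(3μF, Q=16μC, V=5.33V), C2(2μF, Q=14μC, V=7.00V), C3(3μF, Q=11μC, V=3.67V)
Op 1: CLOSE 3-2: Q_total=25.00, C_total=5.00, V=5.00; Q3=15.00, Q2=10.00; dissipated=6.667
Op 2: CLOSE 2-1: Q_total=26.00, C_total=5.00, V=5.20; Q2=10.40, Q1=15.60; dissipated=0.067
Total dissipated: 6.733 μJ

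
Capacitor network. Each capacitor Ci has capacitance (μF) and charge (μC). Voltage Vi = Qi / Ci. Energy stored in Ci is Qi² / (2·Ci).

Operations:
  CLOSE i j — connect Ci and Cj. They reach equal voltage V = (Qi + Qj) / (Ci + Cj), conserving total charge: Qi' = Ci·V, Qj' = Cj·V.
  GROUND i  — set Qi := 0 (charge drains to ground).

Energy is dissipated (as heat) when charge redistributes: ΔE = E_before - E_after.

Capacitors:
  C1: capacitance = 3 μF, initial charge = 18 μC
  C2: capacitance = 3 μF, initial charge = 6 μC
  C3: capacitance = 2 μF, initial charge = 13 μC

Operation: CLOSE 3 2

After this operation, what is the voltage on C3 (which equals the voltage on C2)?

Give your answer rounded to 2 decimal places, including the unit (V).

Answer: 3.80 V

Derivation:
Initial: C1(3μF, Q=18μC, V=6.00V), C2(3μF, Q=6μC, V=2.00V), C3(2μF, Q=13μC, V=6.50V)
Op 1: CLOSE 3-2: Q_total=19.00, C_total=5.00, V=3.80; Q3=7.60, Q2=11.40; dissipated=12.150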